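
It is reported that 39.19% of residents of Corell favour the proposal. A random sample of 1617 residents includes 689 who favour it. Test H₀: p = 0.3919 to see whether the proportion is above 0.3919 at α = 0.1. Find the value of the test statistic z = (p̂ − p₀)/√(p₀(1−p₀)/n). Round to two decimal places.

z = 2.82

p̂ = 689/1617 = 0.42610.
Under H₀, SE = √(0.3919·0.6081/1617) = √(0.000147381) = 0.01214.
z = (0.42610 − 0.3919)/0.01214 = 0.03420/0.01214 = 2.82.
p-value = P(Z > 2.817) ≈ 0.0024; since p < α = 0.1, reject H₀.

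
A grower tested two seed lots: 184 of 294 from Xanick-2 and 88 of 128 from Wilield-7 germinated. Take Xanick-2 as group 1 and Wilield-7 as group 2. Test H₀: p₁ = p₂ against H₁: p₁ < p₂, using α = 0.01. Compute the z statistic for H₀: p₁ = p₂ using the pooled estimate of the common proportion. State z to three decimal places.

p̂₁ = 184/294 = 0.62585, p̂₂ = 88/128 = 0.68750.
Pooled p̂ = (184+88)/(294+128) = 272/422 = 0.64455.
SE = √(0.229105 × 0.0112139) = 0.05069.
z = (0.62585 − 0.68750)/0.05069 = -0.06165/0.05069 = -1.216.
p-value = P(Z < -1.216) ≈ 0.1119, so at α = 0.01 we fail to reject H₀.

z = -1.216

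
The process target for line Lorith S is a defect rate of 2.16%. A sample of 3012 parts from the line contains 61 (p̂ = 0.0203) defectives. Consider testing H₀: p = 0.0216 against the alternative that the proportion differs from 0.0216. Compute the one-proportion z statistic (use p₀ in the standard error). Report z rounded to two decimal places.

z = -0.51

p̂ = 61/3012 ≈ 0.02025.
Under H₀, SE = √(0.0216·0.9784/3012) = √(7.01641e-06) = 0.00265.
z = (0.02025 − 0.0216)/0.00265 = -0.00135/0.00265 = -0.51.
p-value = 2·P(Z > 0.509) ≈ 0.6109.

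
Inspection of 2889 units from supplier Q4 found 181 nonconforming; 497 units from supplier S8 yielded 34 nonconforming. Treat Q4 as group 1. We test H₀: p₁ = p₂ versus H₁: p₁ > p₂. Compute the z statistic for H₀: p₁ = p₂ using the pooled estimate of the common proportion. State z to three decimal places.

z = -0.486

p̂₁ = 181/2889 = 0.06265, p̂₂ = 34/497 = 0.06841.
Pooled p̂ = (181+34)/(2889+497) = 215/3386 = 0.06350.
SE = √(0.0594649 × 0.00235821) = 0.01184.
z = (0.06265 − 0.06841)/0.01184 = -0.00576/0.01184 = -0.486.
p-value = P(Z > -0.486) ≈ 0.6866.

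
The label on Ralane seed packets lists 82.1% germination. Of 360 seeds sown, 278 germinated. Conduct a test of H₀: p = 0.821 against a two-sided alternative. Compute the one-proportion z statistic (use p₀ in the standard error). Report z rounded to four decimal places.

z = -2.4142

p̂ = 278/360 = 0.7722222.
Standard error under H₀: √(0.821×0.179/360) = 0.0202044.
z = (0.7722222 − 0.821)/0.0202044 = -0.0487778/0.0202044 = -2.4142.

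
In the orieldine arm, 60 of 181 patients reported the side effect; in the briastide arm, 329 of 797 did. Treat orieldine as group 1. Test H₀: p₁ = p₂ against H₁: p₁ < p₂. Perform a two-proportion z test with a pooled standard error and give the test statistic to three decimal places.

p̂₁ = 60/181 = 0.33149, p̂₂ = 329/797 = 0.41280.
Pooled p̂ = (60+329)/(181+797) = 389/978 = 0.39775.
SE = √(p̂(1−p̂)(1/n₁+1/n₂)) = √(0.39775·0.60225·0.00677957) = √(0.00162401) = 0.04030.
z = (0.33149 − 0.41280)/0.04030 = -0.08131/0.04030 = -2.018.

z = -2.018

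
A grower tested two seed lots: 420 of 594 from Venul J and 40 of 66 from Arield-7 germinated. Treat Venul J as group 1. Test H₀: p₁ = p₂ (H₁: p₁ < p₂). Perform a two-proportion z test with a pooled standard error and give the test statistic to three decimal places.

p̂₁ = 420/594 ≈ 0.70707, p̂₂ = 40/66 ≈ 0.60606.
Pooled p̂ = (420+40)/(594+66) = 460/660 = 0.69697.
SE = √(p̂(1−p̂)(1/n₁+1/n₂)) = √(0.69697·0.30303·0.016835) = √(0.00355561) = 0.05963.
z = (0.70707 − 0.60606)/0.05963 = 0.10101/0.05963 = 1.694.
p-value = P(Z < 1.694) ≈ 0.9549.

z = 1.694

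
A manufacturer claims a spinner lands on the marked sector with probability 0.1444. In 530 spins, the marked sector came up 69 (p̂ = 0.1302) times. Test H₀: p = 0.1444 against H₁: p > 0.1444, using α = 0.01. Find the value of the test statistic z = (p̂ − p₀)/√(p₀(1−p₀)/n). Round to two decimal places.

p̂ = 69/530 ≈ 0.1302.
SE = √(p₀(1−p₀)/n) = √(0.12355/530) = 0.0153.
z = (0.1302 − 0.1444)/0.0153 = -0.0142/0.0153 = -0.93.
p-value = P(Z > -0.931) ≈ 0.8240. With α = 0.01, fail to reject H₀.

z = -0.93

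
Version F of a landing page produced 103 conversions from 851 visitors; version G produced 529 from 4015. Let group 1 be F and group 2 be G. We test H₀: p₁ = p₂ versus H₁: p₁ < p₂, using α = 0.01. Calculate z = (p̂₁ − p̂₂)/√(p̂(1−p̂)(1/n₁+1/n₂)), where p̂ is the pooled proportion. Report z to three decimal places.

z = -0.845

p̂₁ = 103/851 = 0.121034, p̂₂ = 529/4015 = 0.131756.
Pooled p̂ = (103+529)/(851+4015) = 632/4866 = 0.129881.
SE = √(0.113012 × 0.00142415) = 0.012686.
z = (0.121034 − 0.131756)/0.012686 = -0.010722/0.012686 = -0.845.
p-value = P(Z < -0.845) ≈ 0.1990. With α = 0.01, fail to reject H₀.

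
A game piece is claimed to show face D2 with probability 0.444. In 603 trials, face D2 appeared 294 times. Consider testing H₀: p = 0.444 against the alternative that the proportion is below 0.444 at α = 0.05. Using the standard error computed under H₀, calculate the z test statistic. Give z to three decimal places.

z = 2.153

p̂ = 294/603 ≈ 0.48756.
Standard error under H₀: √(0.444×0.556/603) = 0.02023.
z = (0.48756 − 0.444)/0.02023 = 0.04356/0.02023 = 2.153.
p-value = P(Z < 2.153) ≈ 0.9843, so at α = 0.05 we fail to reject H₀.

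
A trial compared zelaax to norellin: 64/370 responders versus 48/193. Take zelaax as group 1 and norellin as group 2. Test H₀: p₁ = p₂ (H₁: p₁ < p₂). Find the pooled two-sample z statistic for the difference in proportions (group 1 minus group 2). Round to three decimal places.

p̂₁ = 64/370 ≈ 0.172973, p̂₂ = 48/193 ≈ 0.248705.
Pooled p̂ = (64+48)/(370+193) = 112/563 = 0.198934.
SE = √(p̂(1−p̂)(1/n₁+1/n₂)) = √(0.198934·0.801066·0.00788405) = √(0.0012564) = 0.035446.
z = (0.172973 − 0.248705)/0.035446 = -0.075732/0.035446 = -2.137.

z = -2.137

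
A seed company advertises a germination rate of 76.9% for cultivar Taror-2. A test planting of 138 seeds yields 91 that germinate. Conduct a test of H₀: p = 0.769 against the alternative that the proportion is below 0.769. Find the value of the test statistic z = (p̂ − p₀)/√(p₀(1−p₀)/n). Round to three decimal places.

z = -3.054

p̂ = 91/138 ≈ 0.65942.
Under H₀, SE = √(0.769·0.231/138) = √(0.00128724) = 0.03588.
z = (0.65942 − 0.769)/0.03588 = -0.10958/0.03588 = -3.054.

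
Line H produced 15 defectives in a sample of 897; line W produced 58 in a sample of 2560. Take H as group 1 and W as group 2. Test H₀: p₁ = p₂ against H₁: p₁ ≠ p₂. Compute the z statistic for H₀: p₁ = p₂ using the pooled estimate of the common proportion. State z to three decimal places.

p̂₁ = 15/897 = 0.016722, p̂₂ = 58/2560 = 0.022656.
Pooled p̂ = (15+58)/(897+2560) = 73/3457 = 0.021117.
SE = √(0.0206707 × 0.00150545) = 0.005578.
z = (0.016722 − 0.022656)/0.005578 = -0.005934/0.005578 = -1.064.

z = -1.064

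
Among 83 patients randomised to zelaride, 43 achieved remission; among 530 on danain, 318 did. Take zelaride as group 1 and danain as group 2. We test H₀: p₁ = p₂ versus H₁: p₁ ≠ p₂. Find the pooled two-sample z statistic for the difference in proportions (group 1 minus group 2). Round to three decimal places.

p̂₁ = 43/83 ≈ 0.51807, p̂₂ = 318/530 ≈ 0.60000.
Pooled p̂ = (43+318)/(83+530) = 361/613 = 0.58891.
SE = √(p̂(1−p̂)(1/n₁+1/n₂)) = √(0.58891·0.41109·0.013935) = √(0.0033736) = 0.05808.
z = (0.51807 − 0.60000)/0.05808 = -0.08193/0.05808 = -1.411.

z = -1.411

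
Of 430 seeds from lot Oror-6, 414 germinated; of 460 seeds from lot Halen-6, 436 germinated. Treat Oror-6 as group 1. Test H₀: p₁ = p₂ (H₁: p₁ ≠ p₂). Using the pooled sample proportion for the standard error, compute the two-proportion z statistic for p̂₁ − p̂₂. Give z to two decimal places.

z = 1.08

p̂₁ = 414/430 = 0.9628, p̂₂ = 436/460 = 0.9478.
Pooled p̂ = (414+436)/(430+460) = 850/890 = 0.9551.
SE = √(0.0429239 × 0.00449949) = 0.0139.
z = (0.9628 − 0.9478)/0.0139 = 0.0150/0.0139 = 1.08.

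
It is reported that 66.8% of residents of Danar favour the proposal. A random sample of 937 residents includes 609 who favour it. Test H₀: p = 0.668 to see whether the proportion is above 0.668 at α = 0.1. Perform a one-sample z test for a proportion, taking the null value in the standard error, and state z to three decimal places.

z = -1.173

p̂ = 609/937 ≈ 0.649947.
Under H₀, SE = √(0.668·0.332/937) = √(0.000236687) = 0.015385.
z = (0.649947 − 0.668)/0.015385 = -0.018053/0.015385 = -1.173.
p-value = P(Z > -1.173) ≈ 0.8797; since p > α = 0.1, fail to reject H₀.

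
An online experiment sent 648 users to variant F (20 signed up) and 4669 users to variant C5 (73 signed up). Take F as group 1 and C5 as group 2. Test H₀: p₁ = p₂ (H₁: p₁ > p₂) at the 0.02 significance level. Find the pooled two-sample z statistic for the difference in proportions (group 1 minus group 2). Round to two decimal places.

p̂₁ = 20/648 = 0.03086, p̂₂ = 73/4669 = 0.01564.
Pooled p̂ = (20+73)/(648+4669) = 93/5317 = 0.01749.
SE = √(0.0171851 × 0.00175739) = 0.00550.
z = (0.03086 − 0.01564)/0.00550 = 0.01522/0.00550 = 2.77.
p-value = P(Z > 2.771) ≈ 0.0028; since p < α = 0.02, reject H₀.

z = 2.77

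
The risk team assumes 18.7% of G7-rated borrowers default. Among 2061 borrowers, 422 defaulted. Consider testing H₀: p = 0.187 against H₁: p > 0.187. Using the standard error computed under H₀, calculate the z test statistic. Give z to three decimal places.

z = 2.067

p̂ = 422/2061 = 0.204755.
Under H₀, SE = √(0.187·0.813/2061) = √(7.37656e-05) = 0.008589.
z = (0.204755 − 0.187)/0.008589 = 0.017755/0.008589 = 2.067.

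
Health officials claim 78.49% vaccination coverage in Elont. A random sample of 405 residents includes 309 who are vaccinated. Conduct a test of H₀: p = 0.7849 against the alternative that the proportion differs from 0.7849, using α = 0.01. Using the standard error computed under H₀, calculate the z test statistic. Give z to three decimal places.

z = -1.074

p̂ = 309/405 = 0.76296.
Under H₀, SE = √(0.7849·0.2151/405) = √(0.000416869) = 0.02042.
z = (0.76296 − 0.7849)/0.02042 = -0.02194/0.02042 = -1.074.
p-value = 2·P(Z > 1.074) ≈ 0.2826. With α = 0.01, fail to reject H₀.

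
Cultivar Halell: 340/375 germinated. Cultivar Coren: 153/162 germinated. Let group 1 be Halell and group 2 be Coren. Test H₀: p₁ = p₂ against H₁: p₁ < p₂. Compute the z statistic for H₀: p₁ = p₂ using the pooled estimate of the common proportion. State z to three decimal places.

z = -1.465

p̂₁ = 340/375 = 0.90667, p̂₂ = 153/162 = 0.94444.
Pooled p̂ = (340+153)/(375+162) = 493/537 = 0.91806.
SE = √(0.0752231 × 0.00883951) = 0.02579.
z = (0.90667 − 0.94444)/0.02579 = -0.03777/0.02579 = -1.465.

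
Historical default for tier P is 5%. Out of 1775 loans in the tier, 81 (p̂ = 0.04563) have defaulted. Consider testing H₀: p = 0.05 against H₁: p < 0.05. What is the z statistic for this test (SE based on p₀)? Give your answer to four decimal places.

p̂ = 81/1775 = 0.045634.
SE = √(p₀(1−p₀)/n) = √(0.0475/1775) = 0.005173.
z = (0.045634 − 0.05)/0.005173 = -0.004366/0.005173 = -0.8440.
p-value = P(Z < -0.844) ≈ 0.1993.

z = -0.8440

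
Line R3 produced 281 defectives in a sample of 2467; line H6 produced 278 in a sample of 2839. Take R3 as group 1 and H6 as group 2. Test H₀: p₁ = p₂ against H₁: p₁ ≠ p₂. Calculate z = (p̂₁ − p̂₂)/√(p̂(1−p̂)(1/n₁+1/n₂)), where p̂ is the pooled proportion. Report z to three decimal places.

p̂₁ = 281/2467 ≈ 0.11390, p̂₂ = 278/2839 ≈ 0.09792.
Pooled p̂ = (281+278)/(2467+2839) = 559/5306 = 0.10535.
SE = √(p̂(1−p̂)(1/n₁+1/n₂)) = √(0.10535·0.89465·0.000757587) = √(7.14051e-05) = 0.00845.
z = (0.11390 − 0.09792)/0.00845 = 0.01598/0.00845 = 1.891.
p-value = 2·P(Z > 1.891) ≈ 0.0586.

z = 1.891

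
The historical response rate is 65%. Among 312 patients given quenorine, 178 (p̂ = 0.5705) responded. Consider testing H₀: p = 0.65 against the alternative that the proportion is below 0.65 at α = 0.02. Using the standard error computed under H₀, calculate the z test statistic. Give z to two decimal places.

z = -2.94

p̂ = 178/312 ≈ 0.5705.
SE = √(p₀(1−p₀)/n) = √(0.2275/312) = 0.0270.
z = (0.5705 − 0.65)/0.0270 = -0.0795/0.0270 = -2.94.
p-value = P(Z < -2.944) ≈ 0.0016, so at α = 0.02 we reject H₀.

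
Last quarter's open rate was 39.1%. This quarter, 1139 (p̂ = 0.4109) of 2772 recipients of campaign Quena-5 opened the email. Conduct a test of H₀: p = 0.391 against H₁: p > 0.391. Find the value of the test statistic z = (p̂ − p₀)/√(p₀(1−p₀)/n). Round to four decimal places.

p̂ = 1139/2772 = 0.4108947.
Standard error under H₀: √(0.391×0.609/2772) = 0.0092683.
z = (0.4108947 − 0.391)/0.0092683 = 0.0198947/0.0092683 = 2.1465.
p-value = P(Z > 2.147) ≈ 0.0159.

z = 2.1465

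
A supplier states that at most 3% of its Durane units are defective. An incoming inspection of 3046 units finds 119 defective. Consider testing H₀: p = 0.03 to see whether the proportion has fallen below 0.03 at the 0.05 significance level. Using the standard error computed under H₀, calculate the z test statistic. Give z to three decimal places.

z = 2.934

p̂ = 119/3046 = 0.039068.
Under H₀, SE = √(0.03·0.97/3046) = √(9.55351e-06) = 0.003091.
z = (0.039068 − 0.03)/0.003091 = 0.009068/0.003091 = 2.934.
p-value = P(Z < 2.934) ≈ 0.9983, so at α = 0.05 we fail to reject H₀.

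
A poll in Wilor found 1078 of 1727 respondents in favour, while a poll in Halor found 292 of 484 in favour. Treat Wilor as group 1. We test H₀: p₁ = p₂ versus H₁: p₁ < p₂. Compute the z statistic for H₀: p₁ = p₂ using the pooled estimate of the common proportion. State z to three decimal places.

z = 0.837

p̂₁ = 1078/1727 = 0.62420, p̂₂ = 292/484 = 0.60331.
Pooled p̂ = (1078+292)/(1727+484) = 1370/2211 = 0.61963.
SE = √(p̂(1−p̂)(1/n₁+1/n₂)) = √(0.61963·0.38037·0.00264515) = √(0.000623433) = 0.02497.
z = (0.62420 − 0.60331)/0.02497 = 0.02089/0.02497 = 0.837.
p-value = P(Z < 0.837) ≈ 0.7987.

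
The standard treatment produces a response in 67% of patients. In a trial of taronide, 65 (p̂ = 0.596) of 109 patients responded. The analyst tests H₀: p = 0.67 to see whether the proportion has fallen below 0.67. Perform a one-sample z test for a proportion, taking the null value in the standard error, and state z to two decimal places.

z = -1.64

p̂ = 65/109 = 0.5963.
SE = √(p₀(1−p₀)/n) = √(0.2211/109) = 0.0450.
z = (0.5963 − 0.67)/0.0450 = -0.0737/0.0450 = -1.64.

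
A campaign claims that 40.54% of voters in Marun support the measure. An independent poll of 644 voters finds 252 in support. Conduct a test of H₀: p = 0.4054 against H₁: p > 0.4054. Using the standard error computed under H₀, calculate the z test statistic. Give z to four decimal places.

p̂ = 252/644 ≈ 0.391304.
Standard error under H₀: √(0.4054×0.5946/644) = 0.019347.
z = (0.391304 − 0.4054)/0.019347 = -0.014096/0.019347 = -0.7286.
p-value = P(Z > -0.729) ≈ 0.7669.

z = -0.7286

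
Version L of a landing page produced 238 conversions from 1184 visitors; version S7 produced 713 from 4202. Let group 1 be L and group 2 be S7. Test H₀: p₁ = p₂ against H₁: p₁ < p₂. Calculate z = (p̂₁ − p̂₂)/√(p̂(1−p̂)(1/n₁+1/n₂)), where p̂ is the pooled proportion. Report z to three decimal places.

z = 2.497

p̂₁ = 238/1184 ≈ 0.201014, p̂₂ = 713/4202 ≈ 0.169681.
Pooled p̂ = (238+713)/(1184+4202) = 951/5386 = 0.176569.
SE = √(p̂(1−p̂)(1/n₁+1/n₂)) = √(0.176569·0.823431·0.00108258) = √(0.000157398) = 0.012546.
z = (0.201014 − 0.169681)/0.012546 = 0.031333/0.012546 = 2.497.
p-value = P(Z < 2.497) ≈ 0.9937.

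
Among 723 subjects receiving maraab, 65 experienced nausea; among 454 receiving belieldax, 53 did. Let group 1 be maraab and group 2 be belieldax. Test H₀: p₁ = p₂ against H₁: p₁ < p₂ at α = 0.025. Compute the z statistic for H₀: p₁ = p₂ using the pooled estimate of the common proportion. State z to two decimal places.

p̂₁ = 65/723 = 0.0899, p̂₂ = 53/454 = 0.1167.
Pooled p̂ = (65+53)/(723+454) = 118/1177 = 0.1003.
SE = √(p̂(1−p̂)(1/n₁+1/n₂)) = √(0.1003·0.8997·0.00358577) = √(0.00032345) = 0.0180.
z = (0.0899 − 0.1167)/0.0180 = -0.0268/0.0180 = -1.49.
p-value = P(Z < -1.492) ≈ 0.0678. With α = 0.025, fail to reject H₀.

z = -1.49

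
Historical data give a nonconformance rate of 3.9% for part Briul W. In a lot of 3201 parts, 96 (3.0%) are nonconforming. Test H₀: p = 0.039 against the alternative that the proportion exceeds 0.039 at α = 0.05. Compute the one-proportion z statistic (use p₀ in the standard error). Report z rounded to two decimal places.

z = -2.63

p̂ = 96/3201 = 0.02999.
Under H₀, SE = √(0.039·0.961/3201) = √(1.17085e-05) = 0.00342.
z = (0.02999 − 0.039)/0.00342 = -0.00901/0.00342 = -2.63.
p-value = P(Z > -2.633) ≈ 0.9958, so at α = 0.05 we fail to reject H₀.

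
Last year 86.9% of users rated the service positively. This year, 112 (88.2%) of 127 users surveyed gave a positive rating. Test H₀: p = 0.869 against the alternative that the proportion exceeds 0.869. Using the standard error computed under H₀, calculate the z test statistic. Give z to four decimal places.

z = 0.4305

p̂ = 112/127 = 0.881890.
SE = √(p₀(1−p₀)/n) = √(0.11384/127) = 0.029939.
z = (0.881890 − 0.869)/0.029939 = 0.012890/0.029939 = 0.4305.
p-value = P(Z > 0.431) ≈ 0.3334.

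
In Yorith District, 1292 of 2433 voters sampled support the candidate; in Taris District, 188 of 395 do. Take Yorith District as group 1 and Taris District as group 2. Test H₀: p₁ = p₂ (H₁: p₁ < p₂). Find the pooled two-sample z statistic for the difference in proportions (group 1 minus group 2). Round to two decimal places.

p̂₁ = 1292/2433 = 0.5310, p̂₂ = 188/395 = 0.4759.
Pooled p̂ = (1292+188)/(2433+395) = 1480/2828 = 0.5233.
SE = √(0.249455 × 0.00294266) = 0.0271.
z = (0.5310 − 0.4759)/0.0271 = 0.0551/0.0271 = 2.03.
p-value = P(Z < 2.033) ≈ 0.9790.

z = 2.03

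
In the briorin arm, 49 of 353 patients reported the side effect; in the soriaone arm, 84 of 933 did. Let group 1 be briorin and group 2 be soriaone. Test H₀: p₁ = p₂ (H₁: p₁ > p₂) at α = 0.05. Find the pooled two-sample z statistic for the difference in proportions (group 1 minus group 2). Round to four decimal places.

z = 2.5635

p̂₁ = 49/353 = 0.138810, p̂₂ = 84/933 = 0.090032.
Pooled p̂ = (49+84)/(353+933) = 133/1286 = 0.103421.
SE = √(0.0927255 × 0.00390467) = 0.019028.
z = (0.138810 − 0.090032)/0.019028 = 0.048778/0.019028 = 2.5635.
p-value = P(Z > 2.563) ≈ 0.0052. With α = 0.05, reject H₀.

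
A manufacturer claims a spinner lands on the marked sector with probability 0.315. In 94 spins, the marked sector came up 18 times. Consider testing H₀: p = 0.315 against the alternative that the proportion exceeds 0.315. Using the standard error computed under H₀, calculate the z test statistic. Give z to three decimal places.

p̂ = 18/94 = 0.19149.
SE = √(p₀(1−p₀)/n) = √(0.21578/94) = 0.04791.
z = (0.19149 − 0.315)/0.04791 = -0.12351/0.04791 = -2.578.
p-value = P(Z > -2.578) ≈ 0.9950.

z = -2.578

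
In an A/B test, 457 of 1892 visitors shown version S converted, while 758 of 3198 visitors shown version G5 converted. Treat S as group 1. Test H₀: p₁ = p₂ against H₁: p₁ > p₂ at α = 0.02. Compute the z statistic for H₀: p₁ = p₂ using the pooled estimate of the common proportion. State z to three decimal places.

z = 0.366

p̂₁ = 457/1892 = 0.24154, p̂₂ = 758/3198 = 0.23702.
Pooled p̂ = (457+758)/(1892+3198) = 1215/5090 = 0.23870.
SE = √(0.181724 × 0.000841237) = 0.01236.
z = (0.24154 − 0.23702)/0.01236 = 0.00452/0.01236 = 0.366.
p-value = P(Z > 0.366) ≈ 0.3573; since p > α = 0.02, fail to reject H₀.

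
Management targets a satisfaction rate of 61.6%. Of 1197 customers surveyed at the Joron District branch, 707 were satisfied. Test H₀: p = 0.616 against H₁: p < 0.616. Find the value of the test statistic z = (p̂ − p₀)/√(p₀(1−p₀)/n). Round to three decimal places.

p̂ = 707/1197 = 0.59064.
Standard error under H₀: √(0.616×0.384/1197) = 0.01406.
z = (0.59064 − 0.616)/0.01406 = -0.02536/0.01406 = -1.804.

z = -1.804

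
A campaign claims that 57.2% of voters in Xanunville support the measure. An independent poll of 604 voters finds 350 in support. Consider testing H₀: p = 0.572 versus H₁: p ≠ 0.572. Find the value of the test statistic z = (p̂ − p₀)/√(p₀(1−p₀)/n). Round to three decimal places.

p̂ = 350/604 ≈ 0.57947.
Standard error under H₀: √(0.572×0.428/604) = 0.02013.
z = (0.57947 − 0.572)/0.02013 = 0.00747/0.02013 = 0.371.

z = 0.371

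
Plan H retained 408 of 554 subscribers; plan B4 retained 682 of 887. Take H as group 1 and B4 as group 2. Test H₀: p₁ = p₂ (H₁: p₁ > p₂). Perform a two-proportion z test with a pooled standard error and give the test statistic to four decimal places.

p̂₁ = 408/554 ≈ 0.7364621, p̂₂ = 682/887 ≈ 0.7688839.
Pooled p̂ = (408+682)/(554+887) = 1090/1441 = 0.7564192.
SE = √(0.184249 × 0.00293245) = 0.0232444.
z = (0.7364621 − 0.7688839)/0.0232444 = -0.0324218/0.0232444 = -1.3948.

z = -1.3948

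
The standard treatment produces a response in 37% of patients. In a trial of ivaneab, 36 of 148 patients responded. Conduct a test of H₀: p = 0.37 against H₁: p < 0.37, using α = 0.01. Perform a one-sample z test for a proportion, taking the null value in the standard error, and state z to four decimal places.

z = -3.1940

p̂ = 36/148 ≈ 0.243243.
Standard error under H₀: √(0.37×0.63/148) = 0.039686.
z = (0.243243 − 0.37)/0.039686 = -0.126757/0.039686 = -3.1940.
p-value = P(Z < -3.194) ≈ 0.0007. With α = 0.01, reject H₀.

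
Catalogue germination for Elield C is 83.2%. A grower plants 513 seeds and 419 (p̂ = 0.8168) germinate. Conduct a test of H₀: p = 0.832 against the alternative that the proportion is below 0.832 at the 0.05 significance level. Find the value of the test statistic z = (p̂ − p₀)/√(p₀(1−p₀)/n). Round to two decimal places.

z = -0.92

p̂ = 419/513 ≈ 0.8168.
Standard error under H₀: √(0.832×0.168/513) = 0.0165.
z = (0.8168 − 0.832)/0.0165 = -0.0152/0.0165 = -0.92.
p-value = P(Z < -0.923) ≈ 0.1780; since p > α = 0.05, fail to reject H₀.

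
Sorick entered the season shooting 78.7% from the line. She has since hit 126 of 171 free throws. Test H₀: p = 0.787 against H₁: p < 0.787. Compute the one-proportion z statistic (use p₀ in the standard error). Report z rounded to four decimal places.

p̂ = 126/171 ≈ 0.736842.
SE = √(p₀(1−p₀)/n) = √(0.16763/171) = 0.031310.
z = (0.736842 − 0.787)/0.031310 = -0.050158/0.031310 = -1.6020.

z = -1.6020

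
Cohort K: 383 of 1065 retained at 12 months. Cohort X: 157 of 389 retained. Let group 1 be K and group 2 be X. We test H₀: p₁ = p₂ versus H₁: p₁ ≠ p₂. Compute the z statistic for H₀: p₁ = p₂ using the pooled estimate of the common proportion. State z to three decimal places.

z = -1.536

p̂₁ = 383/1065 = 0.359624, p̂₂ = 157/389 = 0.403599.
Pooled p̂ = (383+157)/(1065+389) = 540/1454 = 0.371389.
SE = √(p̂(1−p̂)(1/n₁+1/n₂)) = √(0.371389·0.628611·0.00350966) = √(0.000819363) = 0.028625.
z = (0.359624 − 0.403599)/0.028625 = -0.043975/0.028625 = -1.536.
Two-sided p-value ≈ 2·Φ(−1.536) = 0.1245.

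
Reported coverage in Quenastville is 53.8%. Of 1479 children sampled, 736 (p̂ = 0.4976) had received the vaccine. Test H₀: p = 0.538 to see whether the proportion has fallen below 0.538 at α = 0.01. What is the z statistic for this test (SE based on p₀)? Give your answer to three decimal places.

p̂ = 736/1479 = 0.497634.
Under H₀, SE = √(0.538·0.462/1479) = √(0.000168057) = 0.012964.
z = (0.497634 − 0.538)/0.012964 = -0.040366/0.012964 = -3.114.
p-value = P(Z < -3.114) ≈ 0.0009; since p < α = 0.01, reject H₀.

z = -3.114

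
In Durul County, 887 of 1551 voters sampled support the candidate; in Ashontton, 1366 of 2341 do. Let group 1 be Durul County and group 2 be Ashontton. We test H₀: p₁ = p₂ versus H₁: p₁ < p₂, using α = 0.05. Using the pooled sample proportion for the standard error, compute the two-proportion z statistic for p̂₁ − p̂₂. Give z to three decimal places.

p̂₁ = 887/1551 ≈ 0.57189, p̂₂ = 1366/2341 ≈ 0.58351.
Pooled p̂ = (887+1366)/(1551+2341) = 2253/3892 = 0.57888.
SE = √(0.243778 × 0.00107191) = 0.01617.
z = (0.57189 − 0.58351)/0.01617 = -0.01162/0.01617 = -0.719.
p-value = P(Z < -0.719) ≈ 0.2361. With α = 0.05, fail to reject H₀.

z = -0.719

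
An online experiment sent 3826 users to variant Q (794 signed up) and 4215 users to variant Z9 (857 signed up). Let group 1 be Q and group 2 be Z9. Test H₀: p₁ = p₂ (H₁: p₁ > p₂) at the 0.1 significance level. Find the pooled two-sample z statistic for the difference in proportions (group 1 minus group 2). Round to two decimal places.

p̂₁ = 794/3826 = 0.2075, p̂₂ = 857/4215 = 0.2033.
Pooled p̂ = (794+857)/(3826+4215) = 1651/8041 = 0.2053.
SE = √(0.163165 × 0.000498618) = 0.0090.
z = (0.2075 − 0.2033)/0.0090 = 0.0042/0.0090 = 0.47.
p-value = P(Z > 0.466) ≈ 0.3205. With α = 0.1, fail to reject H₀.

z = 0.47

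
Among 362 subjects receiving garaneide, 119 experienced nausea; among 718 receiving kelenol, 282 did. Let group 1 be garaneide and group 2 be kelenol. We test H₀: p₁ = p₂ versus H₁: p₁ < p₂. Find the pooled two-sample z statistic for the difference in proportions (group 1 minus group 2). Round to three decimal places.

z = -2.056

p̂₁ = 119/362 ≈ 0.32873, p̂₂ = 282/718 ≈ 0.39276.
Pooled p̂ = (119+282)/(362+718) = 401/1080 = 0.37130.
SE = √(0.233435 × 0.00415519) = 0.03114.
z = (0.32873 − 0.39276)/0.03114 = -0.06403/0.03114 = -2.056.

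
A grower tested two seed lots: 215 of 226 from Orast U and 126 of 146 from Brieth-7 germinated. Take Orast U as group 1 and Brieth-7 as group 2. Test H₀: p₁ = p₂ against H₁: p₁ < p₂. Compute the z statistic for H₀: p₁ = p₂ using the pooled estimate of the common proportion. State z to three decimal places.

z = 3.009

p̂₁ = 215/226 ≈ 0.95133, p̂₂ = 126/146 ≈ 0.86301.
Pooled p̂ = (215+126)/(226+146) = 341/372 = 0.91667.
SE = √(0.0763889 × 0.0112741) = 0.02935.
z = (0.95133 − 0.86301)/0.02935 = 0.08832/0.02935 = 3.009.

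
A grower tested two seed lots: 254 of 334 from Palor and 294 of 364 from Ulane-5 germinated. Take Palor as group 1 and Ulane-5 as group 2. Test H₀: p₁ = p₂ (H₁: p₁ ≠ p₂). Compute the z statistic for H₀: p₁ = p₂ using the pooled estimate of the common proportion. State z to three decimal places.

p̂₁ = 254/334 = 0.76048, p̂₂ = 294/364 = 0.80769.
Pooled p̂ = (254+294)/(334+364) = 548/698 = 0.78510.
SE = √(p̂(1−p̂)(1/n₁+1/n₂)) = √(0.78510·0.21490·0.00574126) = √(0.000968654) = 0.03112.
z = (0.76048 − 0.80769)/0.03112 = -0.04721/0.03112 = -1.517.

z = -1.517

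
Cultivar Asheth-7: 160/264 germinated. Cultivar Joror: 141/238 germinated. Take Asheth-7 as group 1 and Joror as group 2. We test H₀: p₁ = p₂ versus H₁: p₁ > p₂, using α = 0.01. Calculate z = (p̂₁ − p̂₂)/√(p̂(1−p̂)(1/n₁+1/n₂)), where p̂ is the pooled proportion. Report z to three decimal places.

p̂₁ = 160/264 ≈ 0.60606, p̂₂ = 141/238 ≈ 0.59244.
Pooled p̂ = (160+141)/(264+238) = 301/502 = 0.59960.
SE = √(p̂(1−p̂)(1/n₁+1/n₂)) = √(0.59960·0.40040·0.00798956) = √(0.00191813) = 0.04380.
z = (0.60606 − 0.59244)/0.04380 = 0.01362/0.04380 = 0.311.
p-value = P(Z > 0.311) ≈ 0.3779, so at α = 0.01 we fail to reject H₀.

z = 0.311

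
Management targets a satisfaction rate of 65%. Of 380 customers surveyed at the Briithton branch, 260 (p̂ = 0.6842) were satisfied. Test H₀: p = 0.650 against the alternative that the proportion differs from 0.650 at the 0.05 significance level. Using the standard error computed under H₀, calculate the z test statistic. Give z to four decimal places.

p̂ = 260/380 = 0.684211.
Standard error under H₀: √(0.65×0.35/380) = 0.024468.
z = (0.684211 − 0.65)/0.024468 = 0.034211/0.024468 = 1.3982.
Two-sided p-value ≈ 2·Φ(−1.398) = 0.1621. With α = 0.05, fail to reject H₀.

z = 1.3982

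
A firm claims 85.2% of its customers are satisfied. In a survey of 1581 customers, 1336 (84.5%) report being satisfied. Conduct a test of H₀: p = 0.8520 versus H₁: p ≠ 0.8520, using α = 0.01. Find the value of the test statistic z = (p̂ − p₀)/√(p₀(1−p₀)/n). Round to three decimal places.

z = -0.780

p̂ = 1336/1581 = 0.845035.
SE = √(p₀(1−p₀)/n) = √(0.1261/1581) = 0.008931.
z = (0.845035 − 0.852)/0.008931 = -0.006965/0.008931 = -0.780.
p-value = 2·P(Z > 0.780) ≈ 0.4354, so at α = 0.01 we fail to reject H₀.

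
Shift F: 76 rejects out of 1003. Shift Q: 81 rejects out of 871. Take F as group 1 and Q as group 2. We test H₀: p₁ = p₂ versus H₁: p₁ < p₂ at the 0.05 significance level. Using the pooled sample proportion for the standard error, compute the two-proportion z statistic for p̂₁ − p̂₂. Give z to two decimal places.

z = -1.34

p̂₁ = 76/1003 = 0.0758, p̂₂ = 81/871 = 0.0930.
Pooled p̂ = (76+81)/(1003+871) = 157/1874 = 0.0838.
SE = √(0.0767593 × 0.00214511) = 0.0128.
z = (0.0758 − 0.0930)/0.0128 = -0.0172/0.0128 = -1.34.
p-value = P(Z < -1.342) ≈ 0.0898; since p > α = 0.05, fail to reject H₀.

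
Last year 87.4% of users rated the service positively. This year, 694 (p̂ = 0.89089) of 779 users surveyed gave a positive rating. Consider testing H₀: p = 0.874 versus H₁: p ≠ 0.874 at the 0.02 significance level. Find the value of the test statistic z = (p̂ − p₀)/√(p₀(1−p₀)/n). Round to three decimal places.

p̂ = 694/779 = 0.890886.
Standard error under H₀: √(0.874×0.126/779) = 0.011890.
z = (0.890886 − 0.874)/0.011890 = 0.016886/0.011890 = 1.420.
p-value = 2·P(Z > 1.420) ≈ 0.1556. With α = 0.02, fail to reject H₀.

z = 1.420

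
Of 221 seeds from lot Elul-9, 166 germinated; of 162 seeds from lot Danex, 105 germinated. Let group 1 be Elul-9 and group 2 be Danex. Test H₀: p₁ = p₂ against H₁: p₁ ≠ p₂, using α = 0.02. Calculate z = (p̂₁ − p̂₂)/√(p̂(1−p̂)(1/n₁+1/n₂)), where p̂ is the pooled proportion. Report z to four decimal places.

p̂₁ = 166/221 ≈ 0.751131, p̂₂ = 105/162 ≈ 0.648148.
Pooled p̂ = (166+105)/(221+162) = 271/383 = 0.707572.
SE = √(0.206914 × 0.0106977) = 0.047048.
z = (0.751131 − 0.648148)/0.047048 = 0.102983/0.047048 = 2.1889.
Two-sided p-value ≈ 2·Φ(−2.189) = 0.0286; since p > α = 0.02, fail to reject H₀.

z = 2.1889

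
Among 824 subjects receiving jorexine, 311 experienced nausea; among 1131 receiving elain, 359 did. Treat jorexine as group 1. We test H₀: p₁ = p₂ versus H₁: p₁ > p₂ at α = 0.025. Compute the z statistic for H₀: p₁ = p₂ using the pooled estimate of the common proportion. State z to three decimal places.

z = 2.761

p̂₁ = 311/824 ≈ 0.377427, p̂₂ = 359/1131 ≈ 0.317418.
Pooled p̂ = (311+359)/(824+1131) = 670/1955 = 0.342711.
SE = √(p̂(1−p̂)(1/n₁+1/n₂)) = √(0.342711·0.657289·0.00209777) = √(0.000472543) = 0.021738.
z = (0.377427 − 0.317418)/0.021738 = 0.060009/0.021738 = 2.761.
p-value = P(Z > 2.761) ≈ 0.0029, so at α = 0.025 we reject H₀.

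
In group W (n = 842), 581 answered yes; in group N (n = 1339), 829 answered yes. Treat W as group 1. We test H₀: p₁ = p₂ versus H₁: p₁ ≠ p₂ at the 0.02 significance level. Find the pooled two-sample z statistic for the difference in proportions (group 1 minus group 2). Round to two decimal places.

p̂₁ = 581/842 ≈ 0.69002, p̂₂ = 829/1339 ≈ 0.61912.
Pooled p̂ = (581+829)/(842+1339) = 1410/2181 = 0.64649.
SE = √(0.22854 × 0.00193447) = 0.02103.
z = (0.69002 − 0.61912)/0.02103 = 0.07090/0.02103 = 3.37.
Two-sided p-value ≈ 2·Φ(−3.372) = 0.0007; since p < α = 0.02, reject H₀.

z = 3.37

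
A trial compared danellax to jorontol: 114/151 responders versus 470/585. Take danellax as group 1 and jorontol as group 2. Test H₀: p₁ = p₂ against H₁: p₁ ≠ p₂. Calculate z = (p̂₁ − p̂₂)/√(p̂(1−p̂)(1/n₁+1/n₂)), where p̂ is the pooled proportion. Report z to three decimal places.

z = -1.311

p̂₁ = 114/151 ≈ 0.75497, p̂₂ = 470/585 ≈ 0.80342.
Pooled p̂ = (114+470)/(151+585) = 584/736 = 0.79348.
SE = √(0.163871 × 0.00833192) = 0.03695.
z = (0.75497 − 0.80342)/0.03695 = -0.04845/0.03695 = -1.311.
Two-sided p-value ≈ 2·Φ(−1.311) = 0.1898.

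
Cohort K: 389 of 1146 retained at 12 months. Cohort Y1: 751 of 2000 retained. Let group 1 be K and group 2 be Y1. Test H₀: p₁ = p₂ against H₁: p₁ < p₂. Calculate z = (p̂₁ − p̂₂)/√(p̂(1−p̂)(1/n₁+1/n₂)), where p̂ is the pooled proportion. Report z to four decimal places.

z = -2.0248

p̂₁ = 389/1146 = 0.3394415, p̂₂ = 751/2000 = 0.3755000.
Pooled p̂ = (389+751)/(1146+2000) = 1140/3146 = 0.3623649.
SE = √(p̂(1−p̂)(1/n₁+1/n₂)) = √(0.3623649·0.6376351·0.0013726) = √(0.000317148) = 0.0178087.
z = (0.3394415 − 0.3755000)/0.0178087 = -0.0360585/0.0178087 = -2.0248.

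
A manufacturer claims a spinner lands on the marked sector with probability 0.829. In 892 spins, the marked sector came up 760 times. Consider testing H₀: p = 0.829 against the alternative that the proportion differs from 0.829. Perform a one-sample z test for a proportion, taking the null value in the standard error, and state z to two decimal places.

p̂ = 760/892 = 0.8520.
SE = √(p₀(1−p₀)/n) = √(0.14176/892) = 0.0126.
z = (0.8520 − 0.829)/0.0126 = 0.0230/0.0126 = 1.83.

z = 1.83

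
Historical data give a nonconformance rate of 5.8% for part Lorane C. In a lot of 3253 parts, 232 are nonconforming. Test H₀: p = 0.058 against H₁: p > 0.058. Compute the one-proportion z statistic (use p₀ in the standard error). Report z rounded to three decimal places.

p̂ = 232/3253 ≈ 0.071319.
SE = √(p₀(1−p₀)/n) = √(0.054636/3253) = 0.004098.
z = (0.071319 − 0.058)/0.004098 = 0.013319/0.004098 = 3.250.
p-value = P(Z > 3.250) ≈ 0.0006.

z = 3.250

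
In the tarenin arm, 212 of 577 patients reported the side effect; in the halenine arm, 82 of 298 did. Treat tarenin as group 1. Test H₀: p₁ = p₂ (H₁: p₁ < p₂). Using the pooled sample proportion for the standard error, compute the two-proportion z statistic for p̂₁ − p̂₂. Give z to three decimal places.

z = 2.738

p̂₁ = 212/577 = 0.36742, p̂₂ = 82/298 = 0.27517.
Pooled p̂ = (212+82)/(577+298) = 294/875 = 0.33600.
SE = √(p̂(1−p̂)(1/n₁+1/n₂)) = √(0.33600·0.66400·0.00508881) = √(0.00113533) = 0.03369.
z = (0.36742 − 0.27517)/0.03369 = 0.09225/0.03369 = 2.738.
p-value = P(Z < 2.738) ≈ 0.9969.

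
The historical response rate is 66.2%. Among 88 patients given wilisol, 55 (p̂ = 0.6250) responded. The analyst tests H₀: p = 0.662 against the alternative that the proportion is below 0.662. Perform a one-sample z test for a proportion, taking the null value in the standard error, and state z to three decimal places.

z = -0.734

p̂ = 55/88 ≈ 0.62500.
SE = √(p₀(1−p₀)/n) = √(0.22376/88) = 0.05043.
z = (0.62500 − 0.662)/0.05043 = -0.03700/0.05043 = -0.734.
p-value = P(Z < -0.734) ≈ 0.2315.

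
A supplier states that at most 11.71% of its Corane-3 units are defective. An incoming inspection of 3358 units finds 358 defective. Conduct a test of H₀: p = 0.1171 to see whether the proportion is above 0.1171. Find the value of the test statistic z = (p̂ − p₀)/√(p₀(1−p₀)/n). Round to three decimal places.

p̂ = 358/3358 ≈ 0.10661.
SE = √(p₀(1−p₀)/n) = √(0.10339/3358) = 0.00555.
z = (0.10661 − 0.1171)/0.00555 = -0.01049/0.00555 = -1.890.

z = -1.890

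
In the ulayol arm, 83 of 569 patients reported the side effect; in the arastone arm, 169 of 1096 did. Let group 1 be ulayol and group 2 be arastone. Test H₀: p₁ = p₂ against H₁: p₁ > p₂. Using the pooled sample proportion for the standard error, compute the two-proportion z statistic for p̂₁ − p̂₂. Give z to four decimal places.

p̂₁ = 83/569 ≈ 0.145870, p̂₂ = 169/1096 ≈ 0.154197.
Pooled p̂ = (83+169)/(569+1096) = 252/1665 = 0.151351.
SE = √(0.128444 × 0.00266988) = 0.018518.
z = (0.145870 − 0.154197)/0.018518 = -0.008327/0.018518 = -0.4497.

z = -0.4497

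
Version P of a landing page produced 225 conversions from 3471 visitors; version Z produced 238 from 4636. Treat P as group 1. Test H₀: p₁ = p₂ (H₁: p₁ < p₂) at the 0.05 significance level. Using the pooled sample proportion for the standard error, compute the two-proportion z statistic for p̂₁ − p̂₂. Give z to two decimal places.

z = 2.59

p̂₁ = 225/3471 ≈ 0.06482, p̂₂ = 238/4636 ≈ 0.05134.
Pooled p̂ = (225+238)/(3471+4636) = 463/8107 = 0.05711.
SE = √(p̂(1−p̂)(1/n₁+1/n₂)) = √(0.05711·0.94289·0.000503805) = √(2.71296e-05) = 0.00521.
z = (0.06482 − 0.05134)/0.00521 = 0.01348/0.00521 = 2.59.
p-value = P(Z < 2.589) ≈ 0.9952. With α = 0.05, fail to reject H₀.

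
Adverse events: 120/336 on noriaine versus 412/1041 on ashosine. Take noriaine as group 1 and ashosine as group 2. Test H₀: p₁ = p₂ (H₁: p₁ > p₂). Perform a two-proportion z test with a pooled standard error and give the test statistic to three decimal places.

p̂₁ = 120/336 ≈ 0.35714, p̂₂ = 412/1041 ≈ 0.39577.
Pooled p̂ = (120+412)/(336+1041) = 532/1377 = 0.38635.
SE = √(0.237083 × 0.00393681) = 0.03055.
z = (0.35714 − 0.39577)/0.03055 = -0.03863/0.03055 = -1.264.
p-value = P(Z > -1.264) ≈ 0.8970.

z = -1.264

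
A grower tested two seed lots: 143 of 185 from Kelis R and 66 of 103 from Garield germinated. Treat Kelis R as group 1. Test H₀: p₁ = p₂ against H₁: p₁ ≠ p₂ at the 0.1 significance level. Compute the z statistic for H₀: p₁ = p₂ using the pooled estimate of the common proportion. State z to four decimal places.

p̂₁ = 143/185 ≈ 0.772973, p̂₂ = 66/103 ≈ 0.640777.
Pooled p̂ = (143+66)/(185+103) = 209/288 = 0.725694.
SE = √(0.199062 × 0.0151141) = 0.054851.
z = (0.772973 − 0.640777)/0.054851 = 0.132196/0.054851 = 2.4101.
p-value = 2·P(Z > 2.410) ≈ 0.0159; since p < α = 0.1, reject H₀.

z = 2.4101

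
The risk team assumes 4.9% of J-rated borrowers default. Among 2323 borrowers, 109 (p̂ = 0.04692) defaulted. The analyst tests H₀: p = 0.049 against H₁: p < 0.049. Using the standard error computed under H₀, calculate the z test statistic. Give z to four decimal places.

p̂ = 109/2323 ≈ 0.046922.
Standard error under H₀: √(0.049×0.951/2323) = 0.004479.
z = (0.046922 − 0.049)/0.004479 = -0.002078/0.004479 = -0.4639.

z = -0.4639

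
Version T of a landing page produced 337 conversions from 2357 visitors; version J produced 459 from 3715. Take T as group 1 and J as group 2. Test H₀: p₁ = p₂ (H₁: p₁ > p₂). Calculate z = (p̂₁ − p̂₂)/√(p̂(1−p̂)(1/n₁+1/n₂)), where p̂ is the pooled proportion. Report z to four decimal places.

z = 2.1857

p̂₁ = 337/2357 = 0.1429784, p̂₂ = 459/3715 = 0.1235532.
Pooled p̂ = (337+459)/(2357+3715) = 796/6072 = 0.1310935.
SE = √(p̂(1−p̂)(1/n₁+1/n₂)) = √(0.1310935·0.8689065·0.000693447) = √(7.89892e-05) = 0.0088876.
z = (0.1429784 − 0.1235532)/0.0088876 = 0.0194252/0.0088876 = 2.1857.
p-value = P(Z > 2.186) ≈ 0.0144.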